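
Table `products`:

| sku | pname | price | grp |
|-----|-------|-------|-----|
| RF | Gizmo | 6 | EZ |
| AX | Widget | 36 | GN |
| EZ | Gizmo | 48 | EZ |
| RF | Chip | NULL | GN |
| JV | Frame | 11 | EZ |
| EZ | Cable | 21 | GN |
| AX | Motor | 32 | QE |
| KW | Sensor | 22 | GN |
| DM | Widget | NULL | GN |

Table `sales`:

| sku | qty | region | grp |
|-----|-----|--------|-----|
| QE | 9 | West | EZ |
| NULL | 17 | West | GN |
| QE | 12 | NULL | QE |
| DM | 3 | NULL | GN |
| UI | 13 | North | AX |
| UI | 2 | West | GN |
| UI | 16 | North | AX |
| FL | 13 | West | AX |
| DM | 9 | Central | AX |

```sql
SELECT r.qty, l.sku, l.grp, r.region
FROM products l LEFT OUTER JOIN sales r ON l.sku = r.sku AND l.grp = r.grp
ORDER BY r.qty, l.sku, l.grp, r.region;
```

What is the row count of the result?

LEFT JOIN keeps every row from `products`; unmatched rows get NULL for `sales`'s columns.
Matching on l.sku = r.sku AND l.grp = r.grp. A NULL in a compared column never satisfies the condition.
Matched pairs: 1; unmatched l rows kept: 8.
Total: 1 matched + 8 padded = 9 rows.

9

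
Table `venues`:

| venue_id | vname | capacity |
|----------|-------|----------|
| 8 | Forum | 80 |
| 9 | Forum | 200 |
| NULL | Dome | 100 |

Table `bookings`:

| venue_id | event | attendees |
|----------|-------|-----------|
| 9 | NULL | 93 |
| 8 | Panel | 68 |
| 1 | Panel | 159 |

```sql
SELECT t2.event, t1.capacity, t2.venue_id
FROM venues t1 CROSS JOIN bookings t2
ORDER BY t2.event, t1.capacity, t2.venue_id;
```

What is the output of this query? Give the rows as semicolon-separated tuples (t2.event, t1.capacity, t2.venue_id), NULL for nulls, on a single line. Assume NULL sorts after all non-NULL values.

(Panel, 80, 1); (Panel, 80, 8); (Panel, 100, 1); (Panel, 100, 8); (Panel, 200, 1); (Panel, 200, 8); (NULL, 80, 9); (NULL, 100, 9); (NULL, 200, 9)

CROSS JOIN pairs every row of `venues` with every row of `bookings`: 3 × 3 = 9 rows.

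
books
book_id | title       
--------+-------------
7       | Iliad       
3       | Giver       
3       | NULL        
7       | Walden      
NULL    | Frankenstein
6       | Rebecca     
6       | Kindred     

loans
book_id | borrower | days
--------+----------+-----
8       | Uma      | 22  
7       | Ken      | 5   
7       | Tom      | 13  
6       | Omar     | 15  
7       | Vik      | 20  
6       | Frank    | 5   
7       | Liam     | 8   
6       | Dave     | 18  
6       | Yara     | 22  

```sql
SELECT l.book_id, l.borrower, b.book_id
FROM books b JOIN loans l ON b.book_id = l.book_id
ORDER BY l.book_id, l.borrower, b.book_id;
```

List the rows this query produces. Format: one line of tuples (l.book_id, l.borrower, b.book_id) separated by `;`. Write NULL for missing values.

INNER JOIN keeps only pairs where the ON condition holds.
Matching on b.book_id = l.book_id. A NULL in a compared column never satisfies the condition.
- book_id=7: 4 matching l row(s), so 4 row(s) emitted.
- book_id=3: no matching l row, dropped.
- book_id=3: no matching l row, dropped.
- book_id=7: 4 matching l row(s), so 4 row(s) emitted.
- book_id=NULL: no matching l row, dropped.
- book_id=6: 4 matching l row(s), so 4 row(s) emitted.
- book_id=6: 4 matching l row(s), so 4 row(s) emitted.

(6, Dave, 6); (6, Dave, 6); (6, Frank, 6); (6, Frank, 6); (6, Omar, 6); (6, Omar, 6); (6, Yara, 6); (6, Yara, 6); (7, Ken, 7); (7, Ken, 7); (7, Liam, 7); (7, Liam, 7); (7, Tom, 7); (7, Tom, 7); (7, Vik, 7); (7, Vik, 7)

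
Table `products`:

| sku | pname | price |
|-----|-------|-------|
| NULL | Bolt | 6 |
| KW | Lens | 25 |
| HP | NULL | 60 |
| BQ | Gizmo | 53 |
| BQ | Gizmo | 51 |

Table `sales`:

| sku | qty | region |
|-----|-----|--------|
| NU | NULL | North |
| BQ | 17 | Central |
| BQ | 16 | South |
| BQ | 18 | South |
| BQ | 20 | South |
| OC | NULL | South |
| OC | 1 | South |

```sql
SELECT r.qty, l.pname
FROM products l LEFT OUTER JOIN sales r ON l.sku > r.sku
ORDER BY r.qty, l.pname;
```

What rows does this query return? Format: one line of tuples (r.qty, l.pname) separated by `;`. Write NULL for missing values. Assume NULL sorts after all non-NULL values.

LEFT JOIN keeps every row from `products`; unmatched rows get NULL for `sales`'s columns.
Matching on l.sku > r.sku. A NULL in a compared column never satisfies the condition.
Matched pairs: 8; unmatched l rows kept: 3.

(16, Lens); (16, NULL); (17, Lens); (17, NULL); (18, Lens); (18, NULL); (20, Lens); (20, NULL); (NULL, Bolt); (NULL, Gizmo); (NULL, Gizmo)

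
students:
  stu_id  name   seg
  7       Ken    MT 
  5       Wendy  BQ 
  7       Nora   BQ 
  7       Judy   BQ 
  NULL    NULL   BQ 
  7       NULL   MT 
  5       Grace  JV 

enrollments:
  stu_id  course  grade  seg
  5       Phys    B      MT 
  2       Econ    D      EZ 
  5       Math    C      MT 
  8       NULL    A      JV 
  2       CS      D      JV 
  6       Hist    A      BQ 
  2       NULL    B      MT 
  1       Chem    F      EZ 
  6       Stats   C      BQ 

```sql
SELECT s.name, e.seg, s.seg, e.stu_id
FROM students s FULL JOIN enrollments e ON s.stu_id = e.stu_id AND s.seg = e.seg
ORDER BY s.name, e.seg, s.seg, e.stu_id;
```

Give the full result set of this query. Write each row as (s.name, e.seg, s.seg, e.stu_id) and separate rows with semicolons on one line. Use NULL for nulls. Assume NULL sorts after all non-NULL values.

(Grace, NULL, JV, NULL); (Judy, NULL, BQ, NULL); (Ken, NULL, MT, NULL); (Nora, NULL, BQ, NULL); (Wendy, NULL, BQ, NULL); (NULL, BQ, NULL, 6); (NULL, BQ, NULL, 6); (NULL, EZ, NULL, 1); (NULL, EZ, NULL, 2); (NULL, JV, NULL, 2); (NULL, JV, NULL, 8); (NULL, MT, NULL, 2); (NULL, MT, NULL, 5); (NULL, MT, NULL, 5); (NULL, NULL, BQ, NULL); (NULL, NULL, MT, NULL)

FULL OUTER JOIN keeps every row from both sides; unmatched rows get NULL for the other side's columns.
Matching on s.stu_id = e.stu_id AND s.seg = e.seg. A NULL in a compared column never satisfies the condition.
Matched pairs: 0; unmatched s rows kept: 7; unmatched e rows kept: 9.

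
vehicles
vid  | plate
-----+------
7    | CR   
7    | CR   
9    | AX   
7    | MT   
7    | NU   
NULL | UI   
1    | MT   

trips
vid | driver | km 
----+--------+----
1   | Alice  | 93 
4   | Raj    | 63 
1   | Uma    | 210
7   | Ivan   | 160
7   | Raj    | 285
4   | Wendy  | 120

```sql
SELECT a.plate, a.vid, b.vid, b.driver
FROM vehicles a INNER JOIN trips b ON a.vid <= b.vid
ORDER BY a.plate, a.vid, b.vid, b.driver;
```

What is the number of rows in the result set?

14

INNER JOIN keeps only pairs where the ON condition holds.
Matching on a.vid <= b.vid. A NULL in a compared column never satisfies the condition.
- a row (vid=7): matches 2 b row(s) → 2 output row(s).
- a row (vid=7): matches 2 b row(s) → 2 output row(s).
- a row (vid=9): no match → dropped.
- a row (vid=7): matches 2 b row(s) → 2 output row(s).
- a row (vid=7): matches 2 b row(s) → 2 output row(s).
- a row (vid=NULL): no match → dropped.
- a row (vid=1): matches 6 b row(s) → 6 output row(s).
Total: 14 rows.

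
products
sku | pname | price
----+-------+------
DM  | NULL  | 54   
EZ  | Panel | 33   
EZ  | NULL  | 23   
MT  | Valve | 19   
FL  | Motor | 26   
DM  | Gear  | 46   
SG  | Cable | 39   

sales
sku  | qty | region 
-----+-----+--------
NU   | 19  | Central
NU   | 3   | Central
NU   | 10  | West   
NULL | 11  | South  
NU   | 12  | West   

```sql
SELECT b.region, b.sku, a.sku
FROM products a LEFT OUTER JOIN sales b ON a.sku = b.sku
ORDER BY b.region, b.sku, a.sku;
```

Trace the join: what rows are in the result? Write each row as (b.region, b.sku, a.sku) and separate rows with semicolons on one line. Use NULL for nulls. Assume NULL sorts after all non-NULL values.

LEFT JOIN keeps every row from `products`; unmatched rows get NULL for `sales`'s columns.
Matching on a.sku = b.sku. A NULL in a compared column never satisfies the condition.
- a row (sku=DM): no match → kept, b columns NULL.
- a row (sku=EZ): no match → kept, b columns NULL.
- a row (sku=EZ): no match → kept, b columns NULL.
- a row (sku=MT): no match → kept, b columns NULL.
- a row (sku=FL): no match → kept, b columns NULL.
- a row (sku=DM): no match → kept, b columns NULL.
- a row (sku=SG): no match → kept, b columns NULL.
After projecting and ordering:
b.region | b.sku | a.sku
NULL | NULL | DM
NULL | NULL | DM
NULL | NULL | EZ
NULL | NULL | EZ
NULL | NULL | FL
NULL | NULL | MT
NULL | NULL | SG

(NULL, NULL, DM); (NULL, NULL, DM); (NULL, NULL, EZ); (NULL, NULL, EZ); (NULL, NULL, FL); (NULL, NULL, MT); (NULL, NULL, SG)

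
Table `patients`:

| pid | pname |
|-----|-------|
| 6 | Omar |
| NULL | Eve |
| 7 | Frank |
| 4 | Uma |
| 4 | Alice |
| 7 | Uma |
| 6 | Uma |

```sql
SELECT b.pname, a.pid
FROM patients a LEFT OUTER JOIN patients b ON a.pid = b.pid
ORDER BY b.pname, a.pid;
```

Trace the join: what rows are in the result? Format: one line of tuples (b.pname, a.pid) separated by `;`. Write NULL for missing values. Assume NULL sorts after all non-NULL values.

(Alice, 4); (Alice, 4); (Frank, 7); (Frank, 7); (Omar, 6); (Omar, 6); (Uma, 4); (Uma, 4); (Uma, 6); (Uma, 6); (Uma, 7); (Uma, 7); (NULL, NULL)

LEFT JOIN keeps every row from `patients a`; unmatched rows get NULL for `patients b`'s columns.
Matching on a.pid = b.pid. A NULL in a compared column never satisfies the condition.
- a (pid=6) pairs with 2 row(s) of b.
- a (pid=NULL) has no partner → padded with NULL.
- a (pid=7) pairs with 2 row(s) of b.
- a (pid=4) pairs with 2 row(s) of b.
- a (pid=4) pairs with 2 row(s) of b.
- a (pid=7) pairs with 2 row(s) of b.
- a (pid=6) pairs with 2 row(s) of b.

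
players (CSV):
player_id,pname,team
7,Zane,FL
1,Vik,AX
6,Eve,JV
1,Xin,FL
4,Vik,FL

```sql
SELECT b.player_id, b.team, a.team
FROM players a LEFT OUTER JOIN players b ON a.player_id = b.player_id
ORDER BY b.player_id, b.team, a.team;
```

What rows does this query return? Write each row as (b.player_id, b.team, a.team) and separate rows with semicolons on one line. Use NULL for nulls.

(1, AX, AX); (1, AX, FL); (1, FL, AX); (1, FL, FL); (4, FL, FL); (6, JV, JV); (7, FL, FL)

LEFT JOIN keeps every row from `players a`; unmatched rows get NULL for `players b`'s columns.
Matching on a.player_id = b.player_id.
Matched pairs: 7; unmatched a rows kept: 0.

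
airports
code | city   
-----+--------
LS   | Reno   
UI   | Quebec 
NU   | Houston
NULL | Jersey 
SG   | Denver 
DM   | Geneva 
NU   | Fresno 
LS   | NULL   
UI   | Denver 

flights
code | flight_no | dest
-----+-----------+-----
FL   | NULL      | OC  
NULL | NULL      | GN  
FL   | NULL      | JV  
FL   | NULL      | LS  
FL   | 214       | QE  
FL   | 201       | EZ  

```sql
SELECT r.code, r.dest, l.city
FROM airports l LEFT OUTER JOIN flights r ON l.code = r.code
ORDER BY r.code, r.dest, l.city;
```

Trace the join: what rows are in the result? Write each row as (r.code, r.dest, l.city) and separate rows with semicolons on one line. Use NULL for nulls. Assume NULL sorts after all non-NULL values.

(NULL, NULL, Denver); (NULL, NULL, Denver); (NULL, NULL, Fresno); (NULL, NULL, Geneva); (NULL, NULL, Houston); (NULL, NULL, Jersey); (NULL, NULL, Quebec); (NULL, NULL, Reno); (NULL, NULL, NULL)

LEFT JOIN keeps every row from `airports`; unmatched rows get NULL for `flights`'s columns.
Matching on l.code = r.code. A NULL in a compared column never satisfies the condition.
- l[0] code=LS → no match; kept with NULLs on the r side.
- l[1] code=UI → no match; kept with NULLs on the r side.
- l[2] code=NU → no match; kept with NULLs on the r side.
- l[3] code=NULL → no match; kept with NULLs on the r side.
- l[4] code=SG → no match; kept with NULLs on the r side.
- l[5] code=DM → no match; kept with NULLs on the r side.
- l[6] code=NU → no match; kept with NULLs on the r side.
- l[7] code=LS → no match; kept with NULLs on the r side.
- l[8] code=UI → no match; kept with NULLs on the r side.
After projecting and ordering:
r.code | r.dest | l.city
NULL | NULL | Denver
NULL | NULL | Denver
NULL | NULL | Fresno
NULL | NULL | Geneva
NULL | NULL | Houston
NULL | NULL | Jersey
NULL | NULL | Quebec
NULL | NULL | Reno
NULL | NULL | NULL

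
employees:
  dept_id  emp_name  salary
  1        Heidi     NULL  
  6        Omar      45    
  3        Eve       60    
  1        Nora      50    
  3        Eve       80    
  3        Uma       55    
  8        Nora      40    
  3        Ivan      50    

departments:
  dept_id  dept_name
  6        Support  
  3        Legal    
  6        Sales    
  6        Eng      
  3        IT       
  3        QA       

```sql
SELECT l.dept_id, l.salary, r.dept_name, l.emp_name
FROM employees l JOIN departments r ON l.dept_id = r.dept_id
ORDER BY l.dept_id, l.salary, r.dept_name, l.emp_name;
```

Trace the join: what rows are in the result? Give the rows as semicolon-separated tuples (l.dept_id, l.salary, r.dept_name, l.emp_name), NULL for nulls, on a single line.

(3, 50, IT, Ivan); (3, 50, Legal, Ivan); (3, 50, QA, Ivan); (3, 55, IT, Uma); (3, 55, Legal, Uma); (3, 55, QA, Uma); (3, 60, IT, Eve); (3, 60, Legal, Eve); (3, 60, QA, Eve); (3, 80, IT, Eve); (3, 80, Legal, Eve); (3, 80, QA, Eve); (6, 45, Eng, Omar); (6, 45, Sales, Omar); (6, 45, Support, Omar)

INNER JOIN keeps only pairs where the ON condition holds.
Matching on l.dept_id = r.dept_id.
- dept_id=1: no matching r row, dropped.
- dept_id=6: 3 matching r row(s), so 3 row(s) emitted.
- dept_id=3: 3 matching r row(s), so 3 row(s) emitted.
- dept_id=1: no matching r row, dropped.
- dept_id=3: 3 matching r row(s), so 3 row(s) emitted.
- dept_id=3: 3 matching r row(s), so 3 row(s) emitted.
- dept_id=8: no matching r row, dropped.
- dept_id=3: 3 matching r row(s), so 3 row(s) emitted.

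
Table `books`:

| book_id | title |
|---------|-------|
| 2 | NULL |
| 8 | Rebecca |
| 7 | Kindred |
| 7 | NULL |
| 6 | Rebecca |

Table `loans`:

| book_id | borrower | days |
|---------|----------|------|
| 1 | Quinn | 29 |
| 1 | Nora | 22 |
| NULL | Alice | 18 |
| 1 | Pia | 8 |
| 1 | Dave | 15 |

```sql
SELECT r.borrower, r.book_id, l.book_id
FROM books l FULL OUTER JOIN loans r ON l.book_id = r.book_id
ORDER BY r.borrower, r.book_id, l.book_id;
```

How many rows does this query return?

10

FULL OUTER JOIN keeps every row from both sides; unmatched rows get NULL for the other side's columns.
Matching on l.book_id = r.book_id. A NULL in a compared column never satisfies the condition.
- l row (book_id=2): no match → kept, r columns NULL.
- l row (book_id=8): no match → kept, r columns NULL.
- l row (book_id=7): no match → kept, r columns NULL.
- l row (book_id=7): no match → kept, r columns NULL.
- l row (book_id=6): no match → kept, r columns NULL.
- plus 5 unmatched r row(s), each kept with NULL l columns.
Total: 0 matched + 10 padded = 10 rows.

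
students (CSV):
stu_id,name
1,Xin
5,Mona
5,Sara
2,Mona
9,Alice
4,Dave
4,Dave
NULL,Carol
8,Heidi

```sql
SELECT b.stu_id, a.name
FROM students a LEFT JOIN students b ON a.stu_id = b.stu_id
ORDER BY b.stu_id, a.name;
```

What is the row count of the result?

LEFT JOIN keeps every row from `students a`; unmatched rows get NULL for `students b`'s columns.
Matching on a.stu_id = b.stu_id. A NULL in a compared column never satisfies the condition.
- stu_id=1: 1 matching b row(s), so 1 row(s) emitted.
- stu_id=5: 2 matching b row(s), so 2 row(s) emitted.
- stu_id=5: 2 matching b row(s), so 2 row(s) emitted.
- stu_id=2: 1 matching b row(s), so 1 row(s) emitted.
- stu_id=9: 1 matching b row(s), so 1 row(s) emitted.
- stu_id=4: 2 matching b row(s), so 2 row(s) emitted.
- stu_id=4: 2 matching b row(s), so 2 row(s) emitted.
- stu_id=NULL: no b row matches, row kept with b columns NULL.
- stu_id=8: 1 matching b row(s), so 1 row(s) emitted.
Total: 12 matched + 1 padded = 13 rows.

13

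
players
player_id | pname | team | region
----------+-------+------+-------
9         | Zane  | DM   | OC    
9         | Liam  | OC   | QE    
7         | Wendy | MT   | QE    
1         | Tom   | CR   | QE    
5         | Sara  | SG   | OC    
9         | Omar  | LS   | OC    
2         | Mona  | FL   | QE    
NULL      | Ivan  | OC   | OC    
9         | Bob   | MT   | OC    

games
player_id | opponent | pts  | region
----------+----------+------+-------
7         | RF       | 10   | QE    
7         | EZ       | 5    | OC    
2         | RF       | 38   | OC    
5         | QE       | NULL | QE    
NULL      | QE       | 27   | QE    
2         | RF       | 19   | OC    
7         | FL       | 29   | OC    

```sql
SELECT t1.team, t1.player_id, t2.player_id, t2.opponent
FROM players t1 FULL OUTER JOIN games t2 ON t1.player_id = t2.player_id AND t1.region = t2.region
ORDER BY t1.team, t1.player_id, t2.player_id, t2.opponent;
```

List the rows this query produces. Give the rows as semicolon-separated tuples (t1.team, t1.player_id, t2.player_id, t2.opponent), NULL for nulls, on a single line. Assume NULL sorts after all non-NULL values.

FULL OUTER JOIN keeps every row from both sides; unmatched rows get NULL for the other side's columns.
Matching on t1.player_id = t2.player_id AND t1.region = t2.region. A NULL in a compared column never satisfies the condition.
- t1 row (player_id=9, region=OC): no match → kept, t2 columns NULL.
- t1 row (player_id=9, region=QE): no match → kept, t2 columns NULL.
- t1 row (player_id=7, region=QE): matches 1 t2 row(s) → 1 output row(s).
- t1 row (player_id=1, region=QE): no match → kept, t2 columns NULL.
- t1 row (player_id=5, region=OC): no match → kept, t2 columns NULL.
- t1 row (player_id=9, region=OC): no match → kept, t2 columns NULL.
- t1 row (player_id=2, region=QE): no match → kept, t2 columns NULL.
- t1 row (player_id=NULL, region=OC): no match → kept, t2 columns NULL.
- t1 row (player_id=9, region=OC): no match → kept, t2 columns NULL.
- plus 6 unmatched t2 row(s), each kept with NULL t1 columns.

(CR, 1, NULL, NULL); (DM, 9, NULL, NULL); (FL, 2, NULL, NULL); (LS, 9, NULL, NULL); (MT, 7, 7, RF); (MT, 9, NULL, NULL); (OC, 9, NULL, NULL); (OC, NULL, NULL, NULL); (SG, 5, NULL, NULL); (NULL, NULL, 2, RF); (NULL, NULL, 2, RF); (NULL, NULL, 5, QE); (NULL, NULL, 7, EZ); (NULL, NULL, 7, FL); (NULL, NULL, NULL, QE)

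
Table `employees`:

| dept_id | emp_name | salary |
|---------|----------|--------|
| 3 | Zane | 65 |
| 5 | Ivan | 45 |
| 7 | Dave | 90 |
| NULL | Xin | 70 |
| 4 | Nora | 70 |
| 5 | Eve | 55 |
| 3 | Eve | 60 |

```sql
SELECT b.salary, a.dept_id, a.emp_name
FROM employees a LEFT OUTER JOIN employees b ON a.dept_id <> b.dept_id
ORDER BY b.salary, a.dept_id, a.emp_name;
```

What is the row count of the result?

27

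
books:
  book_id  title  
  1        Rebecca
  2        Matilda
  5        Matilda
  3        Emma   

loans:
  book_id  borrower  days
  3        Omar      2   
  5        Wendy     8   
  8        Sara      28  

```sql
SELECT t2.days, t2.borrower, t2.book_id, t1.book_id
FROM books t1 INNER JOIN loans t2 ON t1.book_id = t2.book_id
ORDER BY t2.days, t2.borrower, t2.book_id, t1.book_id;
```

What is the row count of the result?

INNER JOIN keeps only pairs where the ON condition holds.
Matching on t1.book_id = t2.book_id.
Matched pairs: 2.
Total: 2 rows.

2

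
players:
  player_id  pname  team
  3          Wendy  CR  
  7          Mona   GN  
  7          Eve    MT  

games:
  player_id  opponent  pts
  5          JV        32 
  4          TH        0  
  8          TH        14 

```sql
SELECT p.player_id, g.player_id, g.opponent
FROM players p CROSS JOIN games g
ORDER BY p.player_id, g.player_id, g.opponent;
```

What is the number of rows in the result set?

9

CROSS JOIN pairs every row of `players` with every row of `games`: 3 × 3 = 9 rows.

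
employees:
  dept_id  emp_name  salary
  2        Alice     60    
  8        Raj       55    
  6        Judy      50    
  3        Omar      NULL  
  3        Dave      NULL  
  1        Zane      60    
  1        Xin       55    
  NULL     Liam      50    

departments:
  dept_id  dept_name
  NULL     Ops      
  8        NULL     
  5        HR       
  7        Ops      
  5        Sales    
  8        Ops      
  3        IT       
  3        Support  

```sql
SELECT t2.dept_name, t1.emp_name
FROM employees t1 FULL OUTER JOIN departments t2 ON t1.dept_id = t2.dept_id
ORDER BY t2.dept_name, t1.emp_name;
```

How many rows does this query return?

15

FULL OUTER JOIN keeps every row from both sides; unmatched rows get NULL for the other side's columns.
Matching on t1.dept_id = t2.dept_id. A NULL in a compared column never satisfies the condition.
- t1 (dept_id=2) has no partner → padded with NULL.
- t1 (dept_id=8) pairs with 2 row(s) of t2.
- t1 (dept_id=6) has no partner → padded with NULL.
- t1 (dept_id=3) pairs with 2 row(s) of t2.
- t1 (dept_id=3) pairs with 2 row(s) of t2.
- t1 (dept_id=1) has no partner → padded with NULL.
- t1 (dept_id=1) has no partner → padded with NULL.
- t1 (dept_id=NULL) has no partner → padded with NULL.
- 4 row(s) from t2 found no t1 partner → padded with NULL.
Total: 6 matched + 9 padded = 15 rows.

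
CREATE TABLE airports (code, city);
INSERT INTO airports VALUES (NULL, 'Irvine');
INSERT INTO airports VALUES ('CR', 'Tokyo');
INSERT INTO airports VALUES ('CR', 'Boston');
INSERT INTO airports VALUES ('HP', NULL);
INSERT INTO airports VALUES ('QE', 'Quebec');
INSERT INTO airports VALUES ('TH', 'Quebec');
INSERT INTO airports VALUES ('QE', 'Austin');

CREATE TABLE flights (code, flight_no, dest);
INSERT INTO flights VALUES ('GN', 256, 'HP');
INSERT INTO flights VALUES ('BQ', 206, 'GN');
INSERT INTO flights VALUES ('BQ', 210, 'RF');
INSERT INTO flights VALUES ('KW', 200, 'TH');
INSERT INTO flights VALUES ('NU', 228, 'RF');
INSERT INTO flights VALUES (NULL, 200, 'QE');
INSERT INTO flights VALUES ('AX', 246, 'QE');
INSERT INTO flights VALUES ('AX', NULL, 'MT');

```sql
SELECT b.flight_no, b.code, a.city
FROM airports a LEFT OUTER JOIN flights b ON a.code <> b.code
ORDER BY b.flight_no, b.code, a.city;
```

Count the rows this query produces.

43

LEFT JOIN keeps every row from `airports`; unmatched rows get NULL for `flights`'s columns.
Matching on a.code <> b.code. A NULL in a compared column never satisfies the condition.
- a row (code=NULL): no match → kept, b columns NULL.
- a row (code=CR): matches 7 b row(s) → 7 output row(s).
- a row (code=CR): matches 7 b row(s) → 7 output row(s).
- a row (code=HP): matches 7 b row(s) → 7 output row(s).
- a row (code=QE): matches 7 b row(s) → 7 output row(s).
- a row (code=TH): matches 7 b row(s) → 7 output row(s).
- a row (code=QE): matches 7 b row(s) → 7 output row(s).
Total: 42 matched + 1 padded = 43 rows.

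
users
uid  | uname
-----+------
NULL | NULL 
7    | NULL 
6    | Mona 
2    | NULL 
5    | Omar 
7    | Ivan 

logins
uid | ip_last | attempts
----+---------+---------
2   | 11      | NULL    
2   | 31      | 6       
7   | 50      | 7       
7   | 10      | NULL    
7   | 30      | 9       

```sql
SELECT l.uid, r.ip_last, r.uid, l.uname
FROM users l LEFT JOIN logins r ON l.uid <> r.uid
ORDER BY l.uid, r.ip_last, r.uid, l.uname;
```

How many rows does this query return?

LEFT JOIN keeps every row from `users`; unmatched rows get NULL for `logins`'s columns.
Matching on l.uid <> r.uid. A NULL in a compared column never satisfies the condition.
- uid=NULL: no r row matches, row kept with r columns NULL.
- uid=7: 2 matching r row(s), so 2 row(s) emitted.
- uid=6: 5 matching r row(s), so 5 row(s) emitted.
- uid=2: 3 matching r row(s), so 3 row(s) emitted.
- uid=5: 5 matching r row(s), so 5 row(s) emitted.
- uid=7: 2 matching r row(s), so 2 row(s) emitted.
Total: 17 matched + 1 padded = 18 rows.

18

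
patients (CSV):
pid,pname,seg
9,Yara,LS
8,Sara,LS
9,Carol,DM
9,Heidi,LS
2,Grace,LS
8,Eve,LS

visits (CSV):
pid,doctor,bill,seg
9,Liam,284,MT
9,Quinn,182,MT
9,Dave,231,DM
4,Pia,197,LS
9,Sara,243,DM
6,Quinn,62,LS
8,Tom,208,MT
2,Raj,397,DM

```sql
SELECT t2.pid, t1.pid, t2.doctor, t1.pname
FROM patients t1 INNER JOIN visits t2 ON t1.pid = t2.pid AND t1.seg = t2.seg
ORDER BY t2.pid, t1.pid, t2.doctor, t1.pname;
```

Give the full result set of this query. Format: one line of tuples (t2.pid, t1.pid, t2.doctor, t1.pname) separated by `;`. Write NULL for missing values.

(9, 9, Dave, Carol); (9, 9, Sara, Carol)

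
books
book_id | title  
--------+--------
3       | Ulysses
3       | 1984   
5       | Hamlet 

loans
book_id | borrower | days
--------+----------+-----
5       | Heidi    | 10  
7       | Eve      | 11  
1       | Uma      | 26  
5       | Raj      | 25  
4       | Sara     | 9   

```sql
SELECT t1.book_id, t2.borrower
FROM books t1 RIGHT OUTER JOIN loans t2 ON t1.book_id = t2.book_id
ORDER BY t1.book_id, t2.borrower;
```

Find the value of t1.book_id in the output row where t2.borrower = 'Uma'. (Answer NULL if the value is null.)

RIGHT JOIN keeps every row from `loans`; unmatched rows get NULL for `books`'s columns.
Matching on t1.book_id = t2.book_id.
Matched pairs: 2; unmatched t2 rows kept: 3.

NULL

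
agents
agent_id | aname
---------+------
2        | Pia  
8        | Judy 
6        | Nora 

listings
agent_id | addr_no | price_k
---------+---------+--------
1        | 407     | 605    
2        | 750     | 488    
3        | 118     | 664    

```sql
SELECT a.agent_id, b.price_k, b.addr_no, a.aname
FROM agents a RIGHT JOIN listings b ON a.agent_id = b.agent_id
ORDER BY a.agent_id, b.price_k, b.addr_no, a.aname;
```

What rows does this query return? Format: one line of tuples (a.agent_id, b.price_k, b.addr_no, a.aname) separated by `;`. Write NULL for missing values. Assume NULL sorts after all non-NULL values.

(2, 488, 750, Pia); (NULL, 605, 407, NULL); (NULL, 664, 118, NULL)

RIGHT JOIN keeps every row from `listings`; unmatched rows get NULL for `agents`'s columns.
Matching on a.agent_id = b.agent_id.
- a row (agent_id=2): matches 1 b row(s) → 1 output row(s).
- a row (agent_id=8): no match.
- a row (agent_id=6): no match.
- plus 2 unmatched b row(s), each kept with NULL a columns.
After projecting and ordering:
a.agent_id | b.price_k | b.addr_no | a.aname
2 | 488 | 750 | Pia
NULL | 605 | 407 | NULL
NULL | 664 | 118 | NULL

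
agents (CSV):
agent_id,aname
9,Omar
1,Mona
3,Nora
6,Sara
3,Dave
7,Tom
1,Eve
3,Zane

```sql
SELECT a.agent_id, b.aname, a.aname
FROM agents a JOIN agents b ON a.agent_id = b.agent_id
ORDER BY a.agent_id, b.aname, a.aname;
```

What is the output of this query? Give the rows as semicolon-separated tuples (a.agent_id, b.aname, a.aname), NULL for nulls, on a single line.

(1, Eve, Eve); (1, Eve, Mona); (1, Mona, Eve); (1, Mona, Mona); (3, Dave, Dave); (3, Dave, Nora); (3, Dave, Zane); (3, Nora, Dave); (3, Nora, Nora); (3, Nora, Zane); (3, Zane, Dave); (3, Zane, Nora); (3, Zane, Zane); (6, Sara, Sara); (7, Tom, Tom); (9, Omar, Omar)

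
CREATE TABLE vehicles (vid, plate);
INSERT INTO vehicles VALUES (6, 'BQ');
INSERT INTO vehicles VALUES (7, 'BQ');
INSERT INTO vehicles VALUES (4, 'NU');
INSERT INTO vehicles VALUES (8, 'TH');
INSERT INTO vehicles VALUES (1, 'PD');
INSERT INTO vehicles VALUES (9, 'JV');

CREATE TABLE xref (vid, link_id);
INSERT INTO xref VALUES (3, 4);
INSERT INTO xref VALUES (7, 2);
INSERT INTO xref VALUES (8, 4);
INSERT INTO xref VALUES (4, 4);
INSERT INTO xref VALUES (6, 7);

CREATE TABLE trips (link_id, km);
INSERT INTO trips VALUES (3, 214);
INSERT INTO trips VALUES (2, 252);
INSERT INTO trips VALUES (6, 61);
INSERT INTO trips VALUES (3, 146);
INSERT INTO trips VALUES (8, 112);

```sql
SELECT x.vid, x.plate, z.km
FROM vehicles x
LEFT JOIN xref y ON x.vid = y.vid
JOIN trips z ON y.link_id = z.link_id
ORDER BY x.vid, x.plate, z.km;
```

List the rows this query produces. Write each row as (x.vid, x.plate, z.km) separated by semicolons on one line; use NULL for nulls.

Step 1 — x LEFT JOIN y on vid → 6 row(s).
Then INNER JOIN `trips z` on link_id: keep only rows whose y.link_id appears in z.

(7, BQ, 252)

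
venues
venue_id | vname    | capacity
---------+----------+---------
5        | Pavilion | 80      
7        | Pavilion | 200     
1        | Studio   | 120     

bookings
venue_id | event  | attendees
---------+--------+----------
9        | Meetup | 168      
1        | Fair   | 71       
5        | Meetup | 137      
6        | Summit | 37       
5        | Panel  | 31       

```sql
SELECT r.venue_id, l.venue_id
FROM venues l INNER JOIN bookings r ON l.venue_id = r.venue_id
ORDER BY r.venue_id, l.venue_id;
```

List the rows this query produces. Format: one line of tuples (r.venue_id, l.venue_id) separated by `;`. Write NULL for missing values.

INNER JOIN keeps only pairs where the ON condition holds.
Matching on l.venue_id = r.venue_id.
- l[0] venue_id=5 → 2 match(es) in r → 2 row(s).
- l[1] venue_id=7 → no match; dropped.
- l[2] venue_id=1 → 1 match(es) in r → 1 row(s).
After projecting and ordering:
r.venue_id | l.venue_id
1 | 1
5 | 5
5 | 5

(1, 1); (5, 5); (5, 5)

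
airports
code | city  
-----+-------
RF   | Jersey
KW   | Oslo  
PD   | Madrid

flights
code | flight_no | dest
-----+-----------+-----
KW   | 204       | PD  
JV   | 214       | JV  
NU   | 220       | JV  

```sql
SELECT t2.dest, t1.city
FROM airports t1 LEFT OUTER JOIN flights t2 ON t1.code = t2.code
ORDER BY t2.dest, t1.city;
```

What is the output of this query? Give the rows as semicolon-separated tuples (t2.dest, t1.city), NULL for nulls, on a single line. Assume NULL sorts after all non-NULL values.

LEFT JOIN keeps every row from `airports`; unmatched rows get NULL for `flights`'s columns.
Matching on t1.code = t2.code.
- t1 row (code=RF): no match → kept, t2 columns NULL.
- t1 row (code=KW): matches 1 t2 row(s) → 1 output row(s).
- t1 row (code=PD): no match → kept, t2 columns NULL.
After projecting and ordering:
t2.dest | t1.city
PD | Oslo
NULL | Jersey
NULL | Madrid

(PD, Oslo); (NULL, Jersey); (NULL, Madrid)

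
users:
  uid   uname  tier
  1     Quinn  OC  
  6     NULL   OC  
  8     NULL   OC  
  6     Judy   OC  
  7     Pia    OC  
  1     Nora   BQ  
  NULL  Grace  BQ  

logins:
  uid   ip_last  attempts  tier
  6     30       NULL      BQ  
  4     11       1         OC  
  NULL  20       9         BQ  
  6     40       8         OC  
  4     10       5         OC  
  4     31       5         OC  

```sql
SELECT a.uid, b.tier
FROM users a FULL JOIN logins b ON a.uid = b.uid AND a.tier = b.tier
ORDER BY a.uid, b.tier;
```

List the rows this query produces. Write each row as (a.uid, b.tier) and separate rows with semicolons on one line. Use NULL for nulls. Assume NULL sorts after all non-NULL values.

(1, NULL); (1, NULL); (6, OC); (6, OC); (7, NULL); (8, NULL); (NULL, BQ); (NULL, BQ); (NULL, OC); (NULL, OC); (NULL, OC); (NULL, NULL)

FULL OUTER JOIN keeps every row from both sides; unmatched rows get NULL for the other side's columns.
Matching on a.uid = b.uid AND a.tier = b.tier. A NULL in a compared column never satisfies the condition.
- uid=1, tier=OC: no b row matches, row kept with b columns NULL.
- uid=6, tier=OC: 1 matching b row(s), so 1 row(s) emitted.
- uid=8, tier=OC: no b row matches, row kept with b columns NULL.
- uid=6, tier=OC: 1 matching b row(s), so 1 row(s) emitted.
- uid=7, tier=OC: no b row matches, row kept with b columns NULL.
- uid=1, tier=BQ: no b row matches, row kept with b columns NULL.
- uid=NULL, tier=BQ: no b row matches, row kept with b columns NULL.
- plus 5 unmatched b row(s), each kept with NULL a columns.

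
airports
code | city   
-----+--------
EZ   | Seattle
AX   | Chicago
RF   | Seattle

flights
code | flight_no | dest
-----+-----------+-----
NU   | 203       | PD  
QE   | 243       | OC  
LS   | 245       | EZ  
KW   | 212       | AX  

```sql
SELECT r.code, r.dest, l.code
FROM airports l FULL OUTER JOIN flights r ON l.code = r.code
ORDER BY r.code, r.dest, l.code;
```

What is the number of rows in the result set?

7

FULL OUTER JOIN keeps every row from both sides; unmatched rows get NULL for the other side's columns.
Matching on l.code = r.code.
Matched pairs: 0; unmatched l rows kept: 3; unmatched r rows kept: 4.
Total: 0 matched + 7 padded = 7 rows.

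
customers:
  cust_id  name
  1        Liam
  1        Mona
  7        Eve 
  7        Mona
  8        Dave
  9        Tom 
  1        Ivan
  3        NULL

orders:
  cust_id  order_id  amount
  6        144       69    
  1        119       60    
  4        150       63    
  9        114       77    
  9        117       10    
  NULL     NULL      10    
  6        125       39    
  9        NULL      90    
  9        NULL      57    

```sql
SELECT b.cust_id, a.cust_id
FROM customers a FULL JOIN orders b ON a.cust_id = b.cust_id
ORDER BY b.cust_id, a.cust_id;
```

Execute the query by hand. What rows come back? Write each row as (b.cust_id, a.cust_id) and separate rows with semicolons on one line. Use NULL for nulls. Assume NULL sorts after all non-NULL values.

FULL OUTER JOIN keeps every row from both sides; unmatched rows get NULL for the other side's columns.
Matching on a.cust_id = b.cust_id. A NULL in a compared column never satisfies the condition.
Matched pairs: 7; unmatched a rows kept: 4; unmatched b rows kept: 4.

(1, 1); (1, 1); (1, 1); (4, NULL); (6, NULL); (6, NULL); (9, 9); (9, 9); (9, 9); (9, 9); (NULL, 3); (NULL, 7); (NULL, 7); (NULL, 8); (NULL, NULL)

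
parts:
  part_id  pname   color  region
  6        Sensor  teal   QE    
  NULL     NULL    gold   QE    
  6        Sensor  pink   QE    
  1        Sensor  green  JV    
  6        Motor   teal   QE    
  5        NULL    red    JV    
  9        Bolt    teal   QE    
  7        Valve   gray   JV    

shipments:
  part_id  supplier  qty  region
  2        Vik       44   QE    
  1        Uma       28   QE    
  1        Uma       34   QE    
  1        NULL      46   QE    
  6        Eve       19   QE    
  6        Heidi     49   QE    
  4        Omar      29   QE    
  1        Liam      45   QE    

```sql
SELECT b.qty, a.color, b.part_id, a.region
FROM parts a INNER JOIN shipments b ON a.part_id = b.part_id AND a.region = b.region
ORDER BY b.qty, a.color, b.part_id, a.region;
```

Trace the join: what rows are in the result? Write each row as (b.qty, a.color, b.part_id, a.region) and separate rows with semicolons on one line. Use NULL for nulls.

INNER JOIN keeps only pairs where the ON condition holds.
Matching on a.part_id = b.part_id AND a.region = b.region. A NULL in a compared column never satisfies the condition.
- a[0] part_id=6, region=QE → 2 match(es) in b → 2 row(s).
- a[1] part_id=NULL, region=QE → no match; dropped.
- a[2] part_id=6, region=QE → 2 match(es) in b → 2 row(s).
- a[3] part_id=1, region=JV → no match; dropped.
- a[4] part_id=6, region=QE → 2 match(es) in b → 2 row(s).
- a[5] part_id=5, region=JV → no match; dropped.
- a[6] part_id=9, region=QE → no match; dropped.
- a[7] part_id=7, region=JV → no match; dropped.
After projecting and ordering:
b.qty | a.color | b.part_id | a.region
19 | pink | 6 | QE
19 | teal | 6 | QE
19 | teal | 6 | QE
49 | pink | 6 | QE
49 | teal | 6 | QE
49 | teal | 6 | QE

(19, pink, 6, QE); (19, teal, 6, QE); (19, teal, 6, QE); (49, pink, 6, QE); (49, teal, 6, QE); (49, teal, 6, QE)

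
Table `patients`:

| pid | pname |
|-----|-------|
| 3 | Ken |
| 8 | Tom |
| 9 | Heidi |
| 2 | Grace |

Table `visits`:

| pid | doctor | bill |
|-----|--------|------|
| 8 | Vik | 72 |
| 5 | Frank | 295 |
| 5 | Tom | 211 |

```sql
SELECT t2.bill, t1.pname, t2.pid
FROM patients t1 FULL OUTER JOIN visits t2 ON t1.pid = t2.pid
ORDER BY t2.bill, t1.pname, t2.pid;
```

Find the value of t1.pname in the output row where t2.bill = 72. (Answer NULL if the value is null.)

Tom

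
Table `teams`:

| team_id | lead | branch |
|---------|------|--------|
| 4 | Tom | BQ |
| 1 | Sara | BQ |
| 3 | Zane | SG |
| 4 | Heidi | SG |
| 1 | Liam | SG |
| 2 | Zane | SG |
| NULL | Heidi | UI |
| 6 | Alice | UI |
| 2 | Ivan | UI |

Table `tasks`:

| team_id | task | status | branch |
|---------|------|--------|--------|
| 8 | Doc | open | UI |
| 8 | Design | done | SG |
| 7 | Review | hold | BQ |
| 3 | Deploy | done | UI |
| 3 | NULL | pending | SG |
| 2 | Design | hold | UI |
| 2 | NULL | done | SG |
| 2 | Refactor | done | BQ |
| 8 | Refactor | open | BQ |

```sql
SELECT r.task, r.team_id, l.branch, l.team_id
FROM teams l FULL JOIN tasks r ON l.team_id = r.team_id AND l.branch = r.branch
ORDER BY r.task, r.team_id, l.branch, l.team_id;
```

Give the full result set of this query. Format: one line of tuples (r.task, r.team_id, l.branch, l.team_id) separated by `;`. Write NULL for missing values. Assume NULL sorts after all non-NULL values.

(Deploy, 3, NULL, NULL); (Design, 2, UI, 2); (Design, 8, NULL, NULL); (Doc, 8, NULL, NULL); (Refactor, 2, NULL, NULL); (Refactor, 8, NULL, NULL); (Review, 7, NULL, NULL); (NULL, 2, SG, 2); (NULL, 3, SG, 3); (NULL, NULL, BQ, 1); (NULL, NULL, BQ, 4); (NULL, NULL, SG, 1); (NULL, NULL, SG, 4); (NULL, NULL, UI, 6); (NULL, NULL, UI, NULL)

FULL OUTER JOIN keeps every row from both sides; unmatched rows get NULL for the other side's columns.
Matching on l.team_id = r.team_id AND l.branch = r.branch. A NULL in a compared column never satisfies the condition.
Matched pairs: 3; unmatched l rows kept: 6; unmatched r rows kept: 6.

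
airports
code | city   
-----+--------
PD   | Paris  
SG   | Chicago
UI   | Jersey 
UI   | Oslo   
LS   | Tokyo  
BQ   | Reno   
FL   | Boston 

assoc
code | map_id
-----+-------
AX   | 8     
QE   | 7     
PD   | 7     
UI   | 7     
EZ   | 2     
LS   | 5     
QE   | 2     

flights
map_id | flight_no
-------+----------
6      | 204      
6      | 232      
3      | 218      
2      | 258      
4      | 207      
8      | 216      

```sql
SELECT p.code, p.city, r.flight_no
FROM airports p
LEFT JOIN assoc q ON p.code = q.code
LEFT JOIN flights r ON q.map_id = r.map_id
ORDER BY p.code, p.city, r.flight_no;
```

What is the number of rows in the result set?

7

Step 1 — p LEFT JOIN q on code → 7 row(s).
Then LEFT JOIN `flights r` on map_id: each of those 7 rows is kept; rows whose q.map_id has no match in r get NULL for r's columns.
Result: 7 row(s).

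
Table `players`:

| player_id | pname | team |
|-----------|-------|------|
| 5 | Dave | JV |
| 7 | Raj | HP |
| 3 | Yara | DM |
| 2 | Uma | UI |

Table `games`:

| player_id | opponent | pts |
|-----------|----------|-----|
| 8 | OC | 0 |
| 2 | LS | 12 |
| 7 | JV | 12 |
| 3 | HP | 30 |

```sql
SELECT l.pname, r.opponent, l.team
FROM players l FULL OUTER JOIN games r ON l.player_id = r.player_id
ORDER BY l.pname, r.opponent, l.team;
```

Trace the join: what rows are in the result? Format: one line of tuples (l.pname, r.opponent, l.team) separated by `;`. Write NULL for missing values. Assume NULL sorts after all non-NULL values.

(Dave, NULL, JV); (Raj, JV, HP); (Uma, LS, UI); (Yara, HP, DM); (NULL, OC, NULL)

FULL OUTER JOIN keeps every row from both sides; unmatched rows get NULL for the other side's columns.
Matching on l.player_id = r.player_id.
- player_id=5: no r row matches, row kept with r columns NULL.
- player_id=7: 1 matching r row(s), so 1 row(s) emitted.
- player_id=3: 1 matching r row(s), so 1 row(s) emitted.
- player_id=2: 1 matching r row(s), so 1 row(s) emitted.
- plus 1 unmatched r row(s), each kept with NULL l columns.
After projecting and ordering:
l.pname | r.opponent | l.team
Dave | NULL | JV
Raj | JV | HP
Uma | LS | UI
Yara | HP | DM
NULL | OC | NULL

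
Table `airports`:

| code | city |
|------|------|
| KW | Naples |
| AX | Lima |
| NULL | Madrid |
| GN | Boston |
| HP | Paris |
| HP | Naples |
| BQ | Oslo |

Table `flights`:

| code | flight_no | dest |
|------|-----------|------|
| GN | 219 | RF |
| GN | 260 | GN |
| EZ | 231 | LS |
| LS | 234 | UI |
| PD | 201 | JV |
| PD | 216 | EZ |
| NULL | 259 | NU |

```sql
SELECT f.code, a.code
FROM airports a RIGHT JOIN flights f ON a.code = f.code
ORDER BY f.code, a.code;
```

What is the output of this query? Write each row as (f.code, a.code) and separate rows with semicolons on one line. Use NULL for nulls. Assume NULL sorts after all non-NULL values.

(EZ, NULL); (GN, GN); (GN, GN); (LS, NULL); (PD, NULL); (PD, NULL); (NULL, NULL)

RIGHT JOIN keeps every row from `flights`; unmatched rows get NULL for `airports`'s columns.
Matching on a.code = f.code. A NULL in a compared column never satisfies the condition.
- a (code=KW) has no partner in f.
- a (code=AX) has no partner in f.
- a (code=NULL) has no partner in f.
- a (code=GN) pairs with 2 row(s) of f.
- a (code=HP) has no partner in f.
- a (code=HP) has no partner in f.
- a (code=BQ) has no partner in f.
- plus 5 unmatched f row(s), each kept with NULL a columns.
After projecting and ordering:
f.code | a.code
EZ | NULL
GN | GN
GN | GN
LS | NULL
PD | NULL
PD | NULL
NULL | NULL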